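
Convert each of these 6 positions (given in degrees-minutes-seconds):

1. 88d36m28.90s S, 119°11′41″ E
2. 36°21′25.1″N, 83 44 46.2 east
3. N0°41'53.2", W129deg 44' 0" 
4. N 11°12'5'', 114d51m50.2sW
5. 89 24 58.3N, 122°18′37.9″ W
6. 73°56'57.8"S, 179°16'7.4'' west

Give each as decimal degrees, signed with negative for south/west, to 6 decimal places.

1. -88.608028, 119.194722
2. 36.356972, 83.746167
3. 0.698111, -129.733333
4. 11.201389, -114.863944
5. 89.416194, -122.310528
6. -73.949389, -179.268722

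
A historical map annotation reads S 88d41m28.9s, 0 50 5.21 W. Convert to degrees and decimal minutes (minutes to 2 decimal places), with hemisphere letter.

Latitude: seconds/60 = 0.48167; minutes = 41 + 0.48167 = 41.4817
Lon: 50 + 5.21/60 = 50.0868′

88° 41.48′ S, 0° 50.09′ W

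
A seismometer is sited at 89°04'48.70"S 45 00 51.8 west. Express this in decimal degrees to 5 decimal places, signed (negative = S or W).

Latitude: 89 + 4/60 + 48.7/3600 = 89.080194
hemisphere S, so the sign is −
Longitude: 0′ + 51.8″ = 0.86333′; 45 + 0.86333/60 = 45.014389
W → negative

-89.08019, -45.01439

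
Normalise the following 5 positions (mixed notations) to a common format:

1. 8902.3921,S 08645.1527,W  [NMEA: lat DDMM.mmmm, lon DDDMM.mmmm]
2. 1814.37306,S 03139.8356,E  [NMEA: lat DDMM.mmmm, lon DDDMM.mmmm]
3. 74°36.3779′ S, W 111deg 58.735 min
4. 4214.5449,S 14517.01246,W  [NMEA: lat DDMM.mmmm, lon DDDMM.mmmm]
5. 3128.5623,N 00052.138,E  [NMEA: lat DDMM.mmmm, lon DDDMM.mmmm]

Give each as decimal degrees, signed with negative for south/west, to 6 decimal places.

1. -89.039868, -86.752545
2. -18.239551, 31.663927
3. -74.606298, -111.978917
4. -42.242415, -145.283541
5. 31.476038, 0.868967

Point 1:
  Lat: degrees = first 2 digits = 89, minutes = 2.3921; 89 + 2.3921/60 = 89.0398683
  S → negative
  Longitude: split at 3 digits → 086° and 45.1527′; 86 + 45.1527/60 = 86.7525450
  W → negative
Point 2:
  Lat: degrees = first 2 digits = 18, minutes = 14.37306; 18 + 14.37306/60 = 18.2395510
  S ⇒ negate
  Longitude: split at 3 digits → 031° and 39.8356′; 31 + 39.8356/60 = 31.6639267
  E ⇒ keep positive
Point 3:
  Lat: 74 + 36.3779/60 = 74.6062983
  S ⇒ negate
  Longitude: 58.735′ = 0.978917°; total 111.9789167
  hemisphere W, so the sign is −
Point 4:
  Lat: split at 2 digits → 42° and 14.5449′; 42 + 14.5449/60 = 42.2424150
  S ⇒ negate
  Longitude: split at 3 digits → 145° and 17.01246′; 145 + 17.01246/60 = 145.2835410
  W ⇒ negate
Point 5:
  φ: degrees = first 2 digits = 31, minutes = 28.5623; 31 + 28.5623/60 = 31.4760383
  N ⇒ keep positive
  λ: split at 3 digits → 000° and 52.138′; 0 + 52.138/60 = 0.8689667
  E → positive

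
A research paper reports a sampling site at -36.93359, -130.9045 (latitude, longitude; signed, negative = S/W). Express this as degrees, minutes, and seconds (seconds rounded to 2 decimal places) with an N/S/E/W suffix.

36°56′0.92″ S, 130°54′16.20″ W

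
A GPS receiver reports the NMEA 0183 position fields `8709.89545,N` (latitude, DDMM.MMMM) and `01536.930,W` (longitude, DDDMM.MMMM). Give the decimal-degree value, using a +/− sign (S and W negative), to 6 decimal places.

φ: degrees = first 2 digits = 87, minutes = 9.89545; 87 + 9.89545/60 = 87.1649242
N → positive
λ: degrees = first 3 digits = 15, minutes = 36.93; 15 + 36.93/60 = 15.6155000
hemisphere W, so the sign is −

87.164924, -15.615500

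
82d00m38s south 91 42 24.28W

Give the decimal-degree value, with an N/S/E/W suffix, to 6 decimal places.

Lat: 82° + 0/60 + 38/3600 = 82 + 0.000000 + 0.010556 = 82.0105556
λ: 42′ + 24.28″ = 42.40467′; 91 + 42.40467/60 = 91.7067444

82.010556° S, 91.706744° W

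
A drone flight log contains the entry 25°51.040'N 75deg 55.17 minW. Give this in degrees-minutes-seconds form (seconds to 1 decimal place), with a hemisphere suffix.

25°51′2.4″ N, 75°55′10.2″ W

φ: fractional minutes 0.04000 × 60 = 2.400″
Lon: fractional minutes 0.17000 × 60 = 10.200″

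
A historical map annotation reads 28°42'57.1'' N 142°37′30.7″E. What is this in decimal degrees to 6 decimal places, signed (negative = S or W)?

φ: 28 + 42/60 + 57.1/3600 = 28.7158611
N → positive
λ: 142° + 37/60 + 30.7/3600 = 142 + 0.616667 + 0.008528 = 142.6251944
E → positive

28.715861, 142.625194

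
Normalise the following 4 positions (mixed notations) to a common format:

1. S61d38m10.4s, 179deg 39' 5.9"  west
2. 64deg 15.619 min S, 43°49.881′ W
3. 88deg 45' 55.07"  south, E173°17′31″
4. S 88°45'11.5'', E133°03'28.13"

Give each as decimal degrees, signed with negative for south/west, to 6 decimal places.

1. -61.636222, -179.651639
2. -64.260317, -43.831350
3. -88.765297, 173.291944
4. -88.753194, 133.057814

Point 1:
  φ: 61° + 38/60 + 10.4/3600 = 61 + 0.633333 + 0.002889 = 61.6362222
  hemisphere S, so the sign is −
  λ: 179° + 39/60 + 5.9/3600 = 179 + 0.650000 + 0.001639 = 179.6516389
  W → negative
Point 2:
  φ: 15.619′ = 0.260317°; total 64.2603167
  S → negative
  Lon: 49.881′ = 0.831350°; total 43.8313500
  W ⇒ negate
Point 3:
  Lat: 45′ + 55.07″ = 45.91783′; 88 + 45.91783/60 = 88.7652972
  S ⇒ negate
  λ: 173 + 17/60 + 31/3600 = 173.2919444
  E → positive
Point 4:
  Latitude: 45′ + 11.5″ = 45.19167′; 88 + 45.19167/60 = 88.7531944
  S → negative
  Longitude: 133° + 3/60 + 28.13/3600 = 133 + 0.050000 + 0.007814 = 133.0578139
  E ⇒ keep positive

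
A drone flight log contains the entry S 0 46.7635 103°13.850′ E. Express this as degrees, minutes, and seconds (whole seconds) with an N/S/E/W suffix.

Lat: fractional minutes 0.76350 × 60 = 45.81″
λ: fractional minutes 0.85000 × 60 = 51.00″

0°46′46″ S, 103°13′51″ E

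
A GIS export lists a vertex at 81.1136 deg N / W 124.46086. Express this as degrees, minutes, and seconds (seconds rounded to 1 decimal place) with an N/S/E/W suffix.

81°06′49.0″ N, 124°27′39.1″ W

Lat: 0.113600 × 60 = 6.81600′ → 6′, remainder × 60 = 48.960″
λ: 0.460860 × 60 = 27.65160′ → 27′, remainder × 60 = 39.096″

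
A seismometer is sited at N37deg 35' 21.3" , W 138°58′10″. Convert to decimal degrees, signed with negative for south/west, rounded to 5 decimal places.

φ: 37° + 35/60 + 21.3/3600 = 37 + 0.583333 + 0.005917 = 37.589250
N → positive
Lon: 58′ + 10″ = 58.16667′; 138 + 58.16667/60 = 138.969444
W ⇒ negate

37.58925, -138.96944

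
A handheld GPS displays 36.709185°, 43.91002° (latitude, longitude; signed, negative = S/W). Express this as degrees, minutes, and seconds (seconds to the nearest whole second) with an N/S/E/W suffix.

36°42′33″ N, 43°54′36″ E

φ: whole degrees 36; 42.55110′ → 42′ and 33.07″
λ: whole degrees 43; 54.60120′ → 54′ and 36.07″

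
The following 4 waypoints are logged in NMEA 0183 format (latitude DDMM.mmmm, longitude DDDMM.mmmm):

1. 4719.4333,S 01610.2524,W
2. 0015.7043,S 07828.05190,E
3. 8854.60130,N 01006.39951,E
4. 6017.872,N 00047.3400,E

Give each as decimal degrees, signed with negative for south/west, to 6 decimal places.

1. -47.323888, -16.170873
2. -0.261738, 78.467532
3. 88.910022, 10.106659
4. 60.297867, 0.789000

Point 1:
  Latitude: split at 2 digits → 47° and 19.4333′; 47 + 19.4333/60 = 47.3238883
  hemisphere S, so the sign is −
  λ: split at 3 digits → 016° and 10.2524′; 16 + 10.2524/60 = 16.1708733
  W → negative
Point 2:
  Latitude: degrees = first 2 digits = 0, minutes = 15.7043; 0 + 15.7043/60 = 0.2617383
  S → negative
  Lon: split at 3 digits → 078° and 28.0519′; 78 + 28.0519/60 = 78.4675317
  E ⇒ keep positive
Point 3:
  Latitude: split at 2 digits → 88° and 54.6013′; 88 + 54.6013/60 = 88.9100217
  N ⇒ keep positive
  λ: split at 3 digits → 010° and 6.39951′; 10 + 6.39951/60 = 10.1066585
  E ⇒ keep positive
Point 4:
  Latitude: split at 2 digits → 60° and 17.872′; 60 + 17.872/60 = 60.2978667
  N → positive
  Longitude: degrees = first 3 digits = 0, minutes = 47.34; 0 + 47.34/60 = 0.7890000
  E ⇒ keep positive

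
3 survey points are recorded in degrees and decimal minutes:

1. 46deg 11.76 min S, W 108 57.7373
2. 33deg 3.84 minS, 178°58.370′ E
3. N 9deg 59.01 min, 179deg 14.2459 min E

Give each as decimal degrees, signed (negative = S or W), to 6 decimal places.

1. -46.196000, -108.962288
2. -33.064000, 178.972833
3. 9.983500, 179.237432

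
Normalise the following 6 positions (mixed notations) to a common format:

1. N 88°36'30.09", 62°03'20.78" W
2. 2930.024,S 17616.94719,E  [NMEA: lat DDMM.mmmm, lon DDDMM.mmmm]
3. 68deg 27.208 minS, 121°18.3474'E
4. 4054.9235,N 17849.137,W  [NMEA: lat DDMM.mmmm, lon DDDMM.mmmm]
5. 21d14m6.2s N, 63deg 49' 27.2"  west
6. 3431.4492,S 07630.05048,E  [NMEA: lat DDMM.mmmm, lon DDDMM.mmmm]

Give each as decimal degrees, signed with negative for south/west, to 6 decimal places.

Point 1:
  Latitude: 88° + 36/60 + 30.09/3600 = 88 + 0.600000 + 0.008358 = 88.6083583
  N ⇒ keep positive
  Longitude: 62 + 3/60 + 20.78/3600 = 62.0557722
  hemisphere W, so the sign is −
Point 2:
  Lat: degrees = first 2 digits = 29, minutes = 30.024; 29 + 30.024/60 = 29.5004000
  S ⇒ negate
  Longitude: degrees = first 3 digits = 176, minutes = 16.94719; 176 + 16.94719/60 = 176.2824532
  E ⇒ keep positive
Point 3:
  φ: 27.208′ = 0.453467°; total 68.4534667
  S → negative
  λ: 121 + 18.3474/60 = 121.3057900
  E ⇒ keep positive
Point 4:
  Lat: degrees = first 2 digits = 40, minutes = 54.9235; 40 + 54.9235/60 = 40.9153917
  N → positive
  Lon: split at 3 digits → 178° and 49.137′; 178 + 49.137/60 = 178.8189500
  W → negative
Point 5:
  Lat: 14′ + 6.2″ = 14.10333′; 21 + 14.10333/60 = 21.2350556
  N ⇒ keep positive
  Lon: 63° + 49/60 + 27.2/3600 = 63 + 0.816667 + 0.007556 = 63.8242222
  W → negative
Point 6:
  φ: split at 2 digits → 34° and 31.4492′; 34 + 31.4492/60 = 34.5241533
  S → negative
  λ: degrees = first 3 digits = 76, minutes = 30.05048; 76 + 30.05048/60 = 76.5008413
  E ⇒ keep positive

1. 88.608358, -62.055772
2. -29.500400, 176.282453
3. -68.453467, 121.305790
4. 40.915392, -178.818950
5. 21.235056, -63.824222
6. -34.524153, 76.500841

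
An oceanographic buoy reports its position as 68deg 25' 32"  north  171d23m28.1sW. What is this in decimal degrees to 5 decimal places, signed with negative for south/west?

Latitude: 68 + 25/60 + 32/3600 = 68.425556
N → positive
λ: 171° + 23/60 + 28.1/3600 = 171 + 0.383333 + 0.007806 = 171.391139
W ⇒ negate

68.42556, -171.39114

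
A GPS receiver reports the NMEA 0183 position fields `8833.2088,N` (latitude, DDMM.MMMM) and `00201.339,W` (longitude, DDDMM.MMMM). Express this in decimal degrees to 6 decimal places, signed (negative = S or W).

88.553480, -2.022317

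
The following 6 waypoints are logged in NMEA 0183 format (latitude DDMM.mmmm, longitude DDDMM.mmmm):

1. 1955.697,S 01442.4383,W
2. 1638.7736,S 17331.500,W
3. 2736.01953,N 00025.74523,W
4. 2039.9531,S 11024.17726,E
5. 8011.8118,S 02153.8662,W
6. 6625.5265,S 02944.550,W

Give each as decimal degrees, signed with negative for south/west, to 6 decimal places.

1. -19.928283, -14.707305
2. -16.646227, -173.525000
3. 27.600326, -0.429087
4. -20.665885, 110.402954
5. -80.196863, -21.897770
6. -66.425442, -29.742500

Point 1:
  Latitude: split at 2 digits → 19° and 55.697′; 19 + 55.697/60 = 19.9282833
  S ⇒ negate
  Longitude: split at 3 digits → 014° and 42.4383′; 14 + 42.4383/60 = 14.7073050
  hemisphere W, so the sign is −
Point 2:
  Lat: split at 2 digits → 16° and 38.7736′; 16 + 38.7736/60 = 16.6462267
  S → negative
  Longitude: split at 3 digits → 173° and 31.5′; 173 + 31.5/60 = 173.5250000
  hemisphere W, so the sign is −
Point 3:
  Latitude: degrees = first 2 digits = 27, minutes = 36.01953; 27 + 36.01953/60 = 27.6003255
  N → positive
  Lon: split at 3 digits → 000° and 25.74523′; 0 + 25.74523/60 = 0.4290872
  hemisphere W, so the sign is −
Point 4:
  φ: split at 2 digits → 20° and 39.9531′; 20 + 39.9531/60 = 20.6658850
  hemisphere S, so the sign is −
  Lon: split at 3 digits → 110° and 24.17726′; 110 + 24.17726/60 = 110.4029543
  E → positive
Point 5:
  Latitude: split at 2 digits → 80° and 11.8118′; 80 + 11.8118/60 = 80.1968633
  S → negative
  Longitude: degrees = first 3 digits = 21, minutes = 53.8662; 21 + 53.8662/60 = 21.8977700
  W ⇒ negate
Point 6:
  Latitude: split at 2 digits → 66° and 25.5265′; 66 + 25.5265/60 = 66.4254417
  S → negative
  λ: degrees = first 3 digits = 29, minutes = 44.55; 29 + 44.55/60 = 29.7425000
  W ⇒ negate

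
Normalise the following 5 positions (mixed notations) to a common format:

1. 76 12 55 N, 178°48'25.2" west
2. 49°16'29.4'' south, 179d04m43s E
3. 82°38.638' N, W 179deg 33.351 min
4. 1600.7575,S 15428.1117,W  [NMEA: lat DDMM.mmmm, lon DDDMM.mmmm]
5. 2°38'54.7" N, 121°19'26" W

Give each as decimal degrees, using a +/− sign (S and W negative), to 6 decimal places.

1. 76.215278, -178.807000
2. -49.274833, 179.078611
3. 82.643967, -179.555850
4. -16.012625, -154.468528
5. 2.648528, -121.323889

Point 1:
  Latitude: 12′ + 55″ = 12.91667′; 76 + 12.91667/60 = 76.2152778
  N ⇒ keep positive
  λ: 178 + 48/60 + 25.2/3600 = 178.8070000
  hemisphere W, so the sign is −
Point 2:
  Latitude: 16′ + 29.4″ = 16.49000′; 49 + 16.49000/60 = 49.2748333
  hemisphere S, so the sign is −
  Longitude: 179 + 4/60 + 43/3600 = 179.0786111
  E → positive
Point 3:
  Latitude: 82 + 38.638/60 = 82.6439667
  N ⇒ keep positive
  Lon: 33.351′ = 0.555850°; total 179.5558500
  W ⇒ negate
Point 4:
  Lat: split at 2 digits → 16° and 0.7575′; 16 + 0.7575/60 = 16.0126250
  hemisphere S, so the sign is −
  λ: split at 3 digits → 154° and 28.1117′; 154 + 28.1117/60 = 154.4685283
  W → negative
Point 5:
  φ: 2 + 38/60 + 54.7/3600 = 2.6485278
  N ⇒ keep positive
  Longitude: 121° + 19/60 + 26/3600 = 121 + 0.316667 + 0.007222 = 121.3238889
  hemisphere W, so the sign is −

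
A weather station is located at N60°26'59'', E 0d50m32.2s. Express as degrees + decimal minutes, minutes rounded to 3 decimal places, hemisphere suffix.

φ: 26 + 59/60 = 26.98333′
Longitude: seconds/60 = 0.53667; minutes = 50 + 0.53667 = 50.53667

60° 26.983′ N, 0° 50.537′ E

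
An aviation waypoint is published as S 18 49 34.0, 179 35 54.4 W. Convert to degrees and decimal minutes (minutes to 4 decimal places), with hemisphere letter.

18° 49.5667′ S, 179° 35.9067′ W

Lat: seconds/60 = 0.56667; minutes = 49 + 0.56667 = 49.566667
Lon: seconds/60 = 0.90667; minutes = 35 + 0.90667 = 35.906667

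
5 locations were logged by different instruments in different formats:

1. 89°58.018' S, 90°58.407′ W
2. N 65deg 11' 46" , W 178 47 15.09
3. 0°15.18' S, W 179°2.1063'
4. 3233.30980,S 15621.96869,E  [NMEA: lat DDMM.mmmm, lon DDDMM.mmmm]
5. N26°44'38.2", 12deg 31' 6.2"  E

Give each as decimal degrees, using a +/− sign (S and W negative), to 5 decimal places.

1. -89.96697, -90.97345
2. 65.19611, -178.78753
3. -0.25300, -179.03511
4. -32.55516, 156.36614
5. 26.74394, 12.51839

Point 1:
  Latitude: 58.018′ = 0.966967°; total 89.966967
  S → negative
  Lon: 58.407′ = 0.973450°; total 90.973450
  hemisphere W, so the sign is −
Point 2:
  Latitude: 11′ + 46″ = 11.76667′; 65 + 11.76667/60 = 65.196111
  N ⇒ keep positive
  Longitude: 47′ + 15.09″ = 47.25150′; 178 + 47.25150/60 = 178.787525
  W ⇒ negate
Point 3:
  Lat: 0 + 15.18/60 = 0.253000
  S → negative
  Longitude: 2.1063′ = 0.035105°; total 179.035105
  W ⇒ negate
Point 4:
  Lat: split at 2 digits → 32° and 33.3098′; 32 + 33.3098/60 = 32.555163
  S ⇒ negate
  Longitude: split at 3 digits → 156° and 21.96869′; 156 + 21.96869/60 = 156.366145
  E → positive
Point 5:
  φ: 44′ + 38.2″ = 44.63667′; 26 + 44.63667/60 = 26.743944
  N ⇒ keep positive
  Longitude: 12° + 31/60 + 6.2/3600 = 12 + 0.516667 + 0.001722 = 12.518389
  E → positive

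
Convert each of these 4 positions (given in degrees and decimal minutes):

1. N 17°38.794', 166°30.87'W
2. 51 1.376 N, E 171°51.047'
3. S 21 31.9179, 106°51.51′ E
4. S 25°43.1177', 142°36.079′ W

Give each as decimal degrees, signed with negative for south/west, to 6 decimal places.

1. 17.646567, -166.514500
2. 51.022933, 171.850783
3. -21.531965, 106.858500
4. -25.718628, -142.601317

Point 1:
  Lat: 17 + 38.794/60 = 17.6465667
  N → positive
  Lon: 166 + 30.87/60 = 166.5145000
  W ⇒ negate
Point 2:
  φ: 1.376′ = 0.022933°; total 51.0229333
  N → positive
  Longitude: 171 + 51.047/60 = 171.8507833
  E → positive
Point 3:
  Lat: 21 + 31.9179/60 = 21.5319650
  S → negative
  λ: 106 + 51.51/60 = 106.8585000
  E ⇒ keep positive
Point 4:
  Lat: 25 + 43.1177/60 = 25.7186283
  hemisphere S, so the sign is −
  Longitude: 142 + 36.079/60 = 142.6013167
  W ⇒ negate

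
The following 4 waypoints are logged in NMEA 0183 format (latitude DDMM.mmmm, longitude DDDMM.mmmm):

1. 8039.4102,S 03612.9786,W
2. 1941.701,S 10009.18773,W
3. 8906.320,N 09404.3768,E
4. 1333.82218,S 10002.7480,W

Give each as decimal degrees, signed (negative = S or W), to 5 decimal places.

1. -80.65684, -36.21631
2. -19.69502, -100.15313
3. 89.10533, 94.07295
4. -13.56370, -100.04580

Point 1:
  Latitude: split at 2 digits → 80° and 39.4102′; 80 + 39.4102/60 = 80.656837
  hemisphere S, so the sign is −
  Longitude: split at 3 digits → 036° and 12.9786′; 36 + 12.9786/60 = 36.216310
  W → negative
Point 2:
  φ: degrees = first 2 digits = 19, minutes = 41.701; 19 + 41.701/60 = 19.695017
  S ⇒ negate
  Longitude: degrees = first 3 digits = 100, minutes = 9.18773; 100 + 9.18773/60 = 100.153129
  W → negative
Point 3:
  φ: split at 2 digits → 89° and 6.32′; 89 + 6.32/60 = 89.105333
  N ⇒ keep positive
  Longitude: split at 3 digits → 094° and 4.3768′; 94 + 4.3768/60 = 94.072947
  E → positive
Point 4:
  φ: split at 2 digits → 13° and 33.82218′; 13 + 33.82218/60 = 13.563703
  S → negative
  λ: split at 3 digits → 100° and 2.748′; 100 + 2.748/60 = 100.045800
  hemisphere W, so the sign is −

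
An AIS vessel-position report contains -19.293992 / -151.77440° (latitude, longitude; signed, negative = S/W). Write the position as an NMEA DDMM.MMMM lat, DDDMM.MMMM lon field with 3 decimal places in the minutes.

Latitude is negative → S; |value| = 19.293992
φ: minutes = (19.293992 − 19) × 60 = 17.63952
Longitude is negative → W; |value| = 151.774400
λ: 151° + 0.774400 × 60 = 151° 46.46400′

1917.640,S / 15146.464,W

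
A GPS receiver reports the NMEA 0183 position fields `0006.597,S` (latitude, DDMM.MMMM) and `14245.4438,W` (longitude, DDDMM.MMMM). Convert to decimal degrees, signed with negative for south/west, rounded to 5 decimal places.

Lat: split at 2 digits → 00° and 6.597′; 0 + 6.597/60 = 0.109950
hemisphere S, so the sign is −
Longitude: degrees = first 3 digits = 142, minutes = 45.4438; 142 + 45.4438/60 = 142.757397
hemisphere W, so the sign is −

-0.10995, -142.75740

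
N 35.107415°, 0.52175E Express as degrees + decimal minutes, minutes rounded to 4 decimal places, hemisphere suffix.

φ: minutes = (35.107415 − 35) × 60 = 6.444900
Lon: 0° + 0.521750 × 60 = 0° 31.305000′

35° 6.4449′ N, 0° 31.3050′ E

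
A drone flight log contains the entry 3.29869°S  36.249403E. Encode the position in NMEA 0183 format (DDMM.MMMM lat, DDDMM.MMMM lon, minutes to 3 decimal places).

0317.921,S / 03614.964,E

φ: 3° + 0.298690 × 60 = 3° 17.92140′
Longitude: fractional part 0.249403 → 14.96418 minutes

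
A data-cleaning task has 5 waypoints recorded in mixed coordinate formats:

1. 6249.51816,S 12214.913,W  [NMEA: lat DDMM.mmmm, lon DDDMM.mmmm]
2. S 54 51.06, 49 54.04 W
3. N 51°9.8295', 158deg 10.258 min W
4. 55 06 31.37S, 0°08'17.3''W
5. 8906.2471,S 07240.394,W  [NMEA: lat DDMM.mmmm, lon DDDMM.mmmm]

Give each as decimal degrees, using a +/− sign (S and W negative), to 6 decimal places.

Point 1:
  Lat: split at 2 digits → 62° and 49.51816′; 62 + 49.51816/60 = 62.8253027
  S → negative
  Lon: degrees = first 3 digits = 122, minutes = 14.913; 122 + 14.913/60 = 122.2485500
  hemisphere W, so the sign is −
Point 2:
  Lat: 51.06′ = 0.851000°; total 54.8510000
  S → negative
  λ: 54.04′ = 0.900667°; total 49.9006667
  W ⇒ negate
Point 3:
  Latitude: 51 + 9.8295/60 = 51.1638250
  N → positive
  λ: 10.258′ = 0.170967°; total 158.1709667
  hemisphere W, so the sign is −
Point 4:
  φ: 55 + 6/60 + 31.37/3600 = 55.1087139
  hemisphere S, so the sign is −
  Longitude: 0 + 8/60 + 17.3/3600 = 0.1381389
  hemisphere W, so the sign is −
Point 5:
  Latitude: split at 2 digits → 89° and 6.2471′; 89 + 6.2471/60 = 89.1041183
  S ⇒ negate
  Lon: degrees = first 3 digits = 72, minutes = 40.394; 72 + 40.394/60 = 72.6732333
  hemisphere W, so the sign is −

1. -62.825303, -122.248550
2. -54.851000, -49.900667
3. 51.163825, -158.170967
4. -55.108714, -0.138139
5. -89.104118, -72.673233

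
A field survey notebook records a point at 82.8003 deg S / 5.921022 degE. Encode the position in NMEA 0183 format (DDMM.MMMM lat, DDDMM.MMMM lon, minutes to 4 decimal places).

8248.0180,S / 00555.2613,E

φ: 82° + 0.800300 × 60 = 82° 48.018000′
λ: 5° + 0.921022 × 60 = 5° 55.261320′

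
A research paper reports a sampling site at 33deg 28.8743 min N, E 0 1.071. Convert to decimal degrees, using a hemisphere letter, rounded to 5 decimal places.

33.48124° N, 0.01785° E

Lat: 28.8743′ = 0.481238°; total 33.481238
λ: 0 + 1.071/60 = 0.017850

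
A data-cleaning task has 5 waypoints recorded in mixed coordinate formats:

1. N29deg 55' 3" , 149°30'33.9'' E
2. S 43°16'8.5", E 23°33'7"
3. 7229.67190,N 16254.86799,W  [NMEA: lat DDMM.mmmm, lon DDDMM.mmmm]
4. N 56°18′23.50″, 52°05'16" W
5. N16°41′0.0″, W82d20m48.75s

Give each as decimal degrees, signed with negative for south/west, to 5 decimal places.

1. 29.91750, 149.50942
2. -43.26903, 23.55194
3. 72.49453, -162.91447
4. 56.30653, -52.08778
5. 16.68333, -82.34688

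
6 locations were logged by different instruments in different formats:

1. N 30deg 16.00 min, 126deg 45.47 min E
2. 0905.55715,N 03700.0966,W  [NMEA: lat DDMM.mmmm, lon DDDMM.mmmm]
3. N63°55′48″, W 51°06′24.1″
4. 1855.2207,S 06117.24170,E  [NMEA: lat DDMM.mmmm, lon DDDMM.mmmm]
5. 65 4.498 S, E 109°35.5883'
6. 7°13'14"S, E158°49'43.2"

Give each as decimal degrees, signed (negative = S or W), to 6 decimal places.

Point 1:
  φ: 30 + 16/60 = 30.2666667
  N ⇒ keep positive
  Longitude: 45.47′ = 0.757833°; total 126.7578333
  E → positive
Point 2:
  Lat: degrees = first 2 digits = 9, minutes = 5.55715; 9 + 5.55715/60 = 9.0926192
  N ⇒ keep positive
  Lon: split at 3 digits → 037° and 0.0966′; 37 + 0.0966/60 = 37.0016100
  W → negative
Point 3:
  Lat: 63 + 55/60 + 48/3600 = 63.9300000
  N → positive
  λ: 6′ + 24.1″ = 6.40167′; 51 + 6.40167/60 = 51.1066944
  hemisphere W, so the sign is −
Point 4:
  Latitude: split at 2 digits → 18° and 55.2207′; 18 + 55.2207/60 = 18.9203450
  S ⇒ negate
  Lon: degrees = first 3 digits = 61, minutes = 17.2417; 61 + 17.2417/60 = 61.2873617
  E ⇒ keep positive
Point 5:
  Latitude: 4.498′ = 0.074967°; total 65.0749667
  hemisphere S, so the sign is −
  Lon: 35.5883′ = 0.593138°; total 109.5931383
  E → positive
Point 6:
  φ: 7 + 13/60 + 14/3600 = 7.2205556
  S ⇒ negate
  Longitude: 158° + 49/60 + 43.2/3600 = 158 + 0.816667 + 0.012000 = 158.8286667
  E → positive

1. 30.266667, 126.757833
2. 9.092619, -37.001610
3. 63.930000, -51.106694
4. -18.920345, 61.287362
5. -65.074967, 109.593138
6. -7.220556, 158.828667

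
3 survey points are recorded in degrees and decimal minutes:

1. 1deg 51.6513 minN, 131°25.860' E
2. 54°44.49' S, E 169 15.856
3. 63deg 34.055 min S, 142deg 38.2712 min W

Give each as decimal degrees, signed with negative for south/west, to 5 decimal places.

1. 1.86086, 131.43100
2. -54.74150, 169.26427
3. -63.56758, -142.63785

Point 1:
  Lat: 51.6513′ = 0.860855°; total 1.860855
  N ⇒ keep positive
  Lon: 131 + 25.86/60 = 131.431000
  E ⇒ keep positive
Point 2:
  φ: 54 + 44.49/60 = 54.741500
  S → negative
  λ: 15.856′ = 0.264267°; total 169.264267
  E ⇒ keep positive
Point 3:
  Latitude: 34.055′ = 0.567583°; total 63.567583
  S ⇒ negate
  Longitude: 38.2712′ = 0.637853°; total 142.637853
  W → negative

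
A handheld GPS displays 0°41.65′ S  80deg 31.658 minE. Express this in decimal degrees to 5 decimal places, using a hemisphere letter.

0.69417° S, 80.52763° E

Latitude: 41.65′ = 0.694167°; total 0.694167
Lon: 80 + 31.658/60 = 80.527633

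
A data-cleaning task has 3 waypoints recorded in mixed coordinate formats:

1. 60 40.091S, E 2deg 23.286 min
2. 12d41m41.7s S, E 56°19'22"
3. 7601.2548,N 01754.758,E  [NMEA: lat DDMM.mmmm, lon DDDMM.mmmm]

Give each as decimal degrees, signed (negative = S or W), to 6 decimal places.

1. -60.668183, 2.388100
2. -12.694917, 56.322778
3. 76.020913, 17.912633

Point 1:
  Latitude: 60 + 40.091/60 = 60.6681833
  S → negative
  Longitude: 2 + 23.286/60 = 2.3881000
  E ⇒ keep positive
Point 2:
  φ: 41′ + 41.7″ = 41.69500′; 12 + 41.69500/60 = 12.6949167
  S → negative
  Longitude: 56° + 19/60 + 22/3600 = 56 + 0.316667 + 0.006111 = 56.3227778
  E ⇒ keep positive
Point 3:
  φ: split at 2 digits → 76° and 1.2548′; 76 + 1.2548/60 = 76.0209133
  N → positive
  λ: split at 3 digits → 017° and 54.758′; 17 + 54.758/60 = 17.9126333
  E ⇒ keep positive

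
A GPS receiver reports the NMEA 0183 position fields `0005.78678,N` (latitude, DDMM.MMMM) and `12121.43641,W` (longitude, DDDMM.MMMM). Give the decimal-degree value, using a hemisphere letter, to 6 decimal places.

0.096446° N, 121.357274° W

φ: degrees = first 2 digits = 0, minutes = 5.78678; 0 + 5.78678/60 = 0.0964463
Longitude: degrees = first 3 digits = 121, minutes = 21.43641; 121 + 21.43641/60 = 121.3572735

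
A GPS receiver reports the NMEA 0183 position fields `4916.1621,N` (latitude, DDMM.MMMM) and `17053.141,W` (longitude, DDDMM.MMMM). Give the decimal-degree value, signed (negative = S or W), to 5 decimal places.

Lat: split at 2 digits → 49° and 16.1621′; 49 + 16.1621/60 = 49.269368
N ⇒ keep positive
Longitude: degrees = first 3 digits = 170, minutes = 53.141; 170 + 53.141/60 = 170.885683
hemisphere W, so the sign is −

49.26937, -170.88568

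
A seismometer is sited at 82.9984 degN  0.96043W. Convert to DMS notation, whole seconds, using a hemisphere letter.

Latitude: 0.998400° → 59.90400′; 0.90400 × 60 = 54.24″
Lon: 0.960430 × 60 = 57.62580′ → 57′, remainder × 60 = 37.55″

82°59′54″ N, 0°57′38″ W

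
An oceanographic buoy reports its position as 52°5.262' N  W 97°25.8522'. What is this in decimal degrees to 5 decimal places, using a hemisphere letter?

52.08770° N, 97.43087° W

Lat: 52 + 5.262/60 = 52.087700
λ: 97 + 25.8522/60 = 97.430870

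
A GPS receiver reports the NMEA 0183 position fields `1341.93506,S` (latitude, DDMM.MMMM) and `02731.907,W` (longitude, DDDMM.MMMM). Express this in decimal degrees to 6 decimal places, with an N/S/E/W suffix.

13.698918° S, 27.531783° W

Lat: degrees = first 2 digits = 13, minutes = 41.93506; 13 + 41.93506/60 = 13.6989177
λ: degrees = first 3 digits = 27, minutes = 31.907; 27 + 31.907/60 = 27.5317833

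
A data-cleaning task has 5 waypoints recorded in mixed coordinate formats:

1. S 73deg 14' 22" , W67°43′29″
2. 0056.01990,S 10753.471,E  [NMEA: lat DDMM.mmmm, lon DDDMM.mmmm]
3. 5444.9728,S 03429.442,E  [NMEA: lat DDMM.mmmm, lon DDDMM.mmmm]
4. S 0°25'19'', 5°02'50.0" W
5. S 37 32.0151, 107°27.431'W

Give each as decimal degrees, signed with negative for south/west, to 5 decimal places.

1. -73.23944, -67.72472
2. -0.93367, 107.89118
3. -54.74955, 34.49070
4. -0.42194, -5.04722
5. -37.53359, -107.45718

Point 1:
  φ: 73° + 14/60 + 22/3600 = 73 + 0.233333 + 0.006111 = 73.239444
  S ⇒ negate
  Lon: 43′ + 29″ = 43.48333′; 67 + 43.48333/60 = 67.724722
  W → negative
Point 2:
  φ: split at 2 digits → 00° and 56.0199′; 0 + 56.0199/60 = 0.933665
  S → negative
  Longitude: split at 3 digits → 107° and 53.471′; 107 + 53.471/60 = 107.891183
  E → positive
Point 3:
  Lat: split at 2 digits → 54° and 44.9728′; 54 + 44.9728/60 = 54.749547
  S ⇒ negate
  Lon: split at 3 digits → 034° and 29.442′; 34 + 29.442/60 = 34.490700
  E → positive
Point 4:
  φ: 0° + 25/60 + 19/3600 = 0 + 0.416667 + 0.005278 = 0.421944
  S ⇒ negate
  λ: 2′ + 50″ = 2.83333′; 5 + 2.83333/60 = 5.047222
  hemisphere W, so the sign is −
Point 5:
  Latitude: 32.0151′ = 0.533585°; total 37.533585
  S → negative
  Lon: 107 + 27.431/60 = 107.457183
  hemisphere W, so the sign is −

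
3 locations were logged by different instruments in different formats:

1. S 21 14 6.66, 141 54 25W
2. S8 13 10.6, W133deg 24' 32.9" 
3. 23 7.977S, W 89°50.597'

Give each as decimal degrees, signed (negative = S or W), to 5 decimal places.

1. -21.23518, -141.90694
2. -8.21961, -133.40914
3. -23.13295, -89.84328

Point 1:
  φ: 14′ + 6.66″ = 14.11100′; 21 + 14.11100/60 = 21.235183
  S ⇒ negate
  λ: 54′ + 25″ = 54.41667′; 141 + 54.41667/60 = 141.906944
  W → negative
Point 2:
  Latitude: 13′ + 10.6″ = 13.17667′; 8 + 13.17667/60 = 8.219611
  hemisphere S, so the sign is −
  Lon: 133 + 24/60 + 32.9/3600 = 133.409139
  W ⇒ negate
Point 3:
  φ: 23 + 7.977/60 = 23.132950
  hemisphere S, so the sign is −
  Longitude: 89 + 50.597/60 = 89.843283
  hemisphere W, so the sign is −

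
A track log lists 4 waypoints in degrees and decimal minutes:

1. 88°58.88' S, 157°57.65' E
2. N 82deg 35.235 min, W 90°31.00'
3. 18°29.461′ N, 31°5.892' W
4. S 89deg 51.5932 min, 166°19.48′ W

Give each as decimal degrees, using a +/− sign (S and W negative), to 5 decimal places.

1. -88.98133, 157.96083
2. 82.58725, -90.51667
3. 18.49102, -31.09820
4. -89.85989, -166.32467

Point 1:
  Latitude: 58.88′ = 0.981333°; total 88.981333
  S ⇒ negate
  Lon: 57.65′ = 0.960833°; total 157.960833
  E ⇒ keep positive
Point 2:
  Latitude: 35.235′ = 0.587250°; total 82.587250
  N → positive
  Lon: 90 + 31/60 = 90.516667
  W ⇒ negate
Point 3:
  φ: 18 + 29.461/60 = 18.491017
  N → positive
  Longitude: 31 + 5.892/60 = 31.098200
  W ⇒ negate
Point 4:
  φ: 51.5932′ = 0.859887°; total 89.859887
  S ⇒ negate
  Lon: 166 + 19.48/60 = 166.324667
  hemisphere W, so the sign is −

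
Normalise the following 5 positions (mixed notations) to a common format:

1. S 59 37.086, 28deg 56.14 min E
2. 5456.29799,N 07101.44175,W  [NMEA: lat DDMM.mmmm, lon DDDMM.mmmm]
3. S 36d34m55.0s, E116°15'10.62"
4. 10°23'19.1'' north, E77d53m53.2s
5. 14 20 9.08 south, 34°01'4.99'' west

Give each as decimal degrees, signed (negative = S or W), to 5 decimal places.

1. -59.61810, 28.93567
2. 54.93830, -71.02403
3. -36.58194, 116.25295
4. 10.38864, 77.89811
5. -14.33586, -34.01805

Point 1:
  Lat: 37.086′ = 0.618100°; total 59.618100
  S ⇒ negate
  Longitude: 56.14′ = 0.935667°; total 28.935667
  E ⇒ keep positive
Point 2:
  φ: split at 2 digits → 54° and 56.29799′; 54 + 56.29799/60 = 54.938300
  N → positive
  Longitude: degrees = first 3 digits = 71, minutes = 1.44175; 71 + 1.44175/60 = 71.024029
  hemisphere W, so the sign is −
Point 3:
  Latitude: 36 + 34/60 + 55/3600 = 36.581944
  S ⇒ negate
  Longitude: 116° + 15/60 + 10.62/3600 = 116 + 0.250000 + 0.002950 = 116.252950
  E → positive
Point 4:
  Lat: 23′ + 19.1″ = 23.31833′; 10 + 23.31833/60 = 10.388639
  N ⇒ keep positive
  λ: 77° + 53/60 + 53.2/3600 = 77 + 0.883333 + 0.014778 = 77.898111
  E ⇒ keep positive
Point 5:
  Latitude: 14 + 20/60 + 9.08/3600 = 14.335856
  S → negative
  Lon: 1′ + 4.99″ = 1.08317′; 34 + 1.08317/60 = 34.018053
  W ⇒ negate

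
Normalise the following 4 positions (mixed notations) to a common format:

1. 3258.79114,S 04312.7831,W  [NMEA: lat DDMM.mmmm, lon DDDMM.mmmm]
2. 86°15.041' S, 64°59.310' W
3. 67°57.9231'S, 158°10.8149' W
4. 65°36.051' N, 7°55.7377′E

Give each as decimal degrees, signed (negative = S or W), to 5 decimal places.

Point 1:
  φ: split at 2 digits → 32° and 58.79114′; 32 + 58.79114/60 = 32.979852
  hemisphere S, so the sign is −
  Lon: split at 3 digits → 043° and 12.7831′; 43 + 12.7831/60 = 43.213052
  W → negative
Point 2:
  φ: 86 + 15.041/60 = 86.250683
  S ⇒ negate
  Longitude: 59.31′ = 0.988500°; total 64.988500
  hemisphere W, so the sign is −
Point 3:
  Latitude: 67 + 57.9231/60 = 67.965385
  S ⇒ negate
  λ: 158 + 10.8149/60 = 158.180248
  W → negative
Point 4:
  Latitude: 65 + 36.051/60 = 65.600850
  N → positive
  λ: 7 + 55.7377/60 = 7.928962
  E → positive

1. -32.97985, -43.21305
2. -86.25068, -64.98850
3. -67.96539, -158.18025
4. 65.60085, 7.92896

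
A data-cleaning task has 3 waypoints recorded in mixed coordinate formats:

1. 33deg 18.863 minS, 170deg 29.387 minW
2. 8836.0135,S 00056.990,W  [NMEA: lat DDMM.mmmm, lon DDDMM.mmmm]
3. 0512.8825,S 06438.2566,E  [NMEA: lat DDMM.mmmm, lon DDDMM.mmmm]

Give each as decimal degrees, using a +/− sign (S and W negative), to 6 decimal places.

1. -33.314383, -170.489783
2. -88.600225, -0.949833
3. -5.214708, 64.637610

Point 1:
  φ: 18.863′ = 0.314383°; total 33.3143833
  hemisphere S, so the sign is −
  λ: 170 + 29.387/60 = 170.4897833
  hemisphere W, so the sign is −
Point 2:
  φ: split at 2 digits → 88° and 36.0135′; 88 + 36.0135/60 = 88.6002250
  hemisphere S, so the sign is −
  Longitude: degrees = first 3 digits = 0, minutes = 56.99; 0 + 56.99/60 = 0.9498333
  W → negative
Point 3:
  Latitude: split at 2 digits → 05° and 12.8825′; 5 + 12.8825/60 = 5.2147083
  S → negative
  Longitude: degrees = first 3 digits = 64, minutes = 38.2566; 64 + 38.2566/60 = 64.6376100
  E ⇒ keep positive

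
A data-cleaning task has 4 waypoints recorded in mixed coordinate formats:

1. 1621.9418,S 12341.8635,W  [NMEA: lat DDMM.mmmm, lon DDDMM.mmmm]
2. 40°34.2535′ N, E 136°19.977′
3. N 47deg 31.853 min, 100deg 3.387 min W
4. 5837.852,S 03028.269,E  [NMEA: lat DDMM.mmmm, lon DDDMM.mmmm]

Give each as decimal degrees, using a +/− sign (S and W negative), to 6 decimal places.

Point 1:
  φ: degrees = first 2 digits = 16, minutes = 21.9418; 16 + 21.9418/60 = 16.3656967
  S → negative
  Lon: degrees = first 3 digits = 123, minutes = 41.8635; 123 + 41.8635/60 = 123.6977250
  W ⇒ negate
Point 2:
  φ: 34.2535′ = 0.570892°; total 40.5708917
  N → positive
  Longitude: 136 + 19.977/60 = 136.3329500
  E ⇒ keep positive
Point 3:
  Latitude: 31.853′ = 0.530883°; total 47.5308833
  N → positive
  Longitude: 3.387′ = 0.056450°; total 100.0564500
  W → negative
Point 4:
  Lat: degrees = first 2 digits = 58, minutes = 37.852; 58 + 37.852/60 = 58.6308667
  S → negative
  λ: split at 3 digits → 030° and 28.269′; 30 + 28.269/60 = 30.4711500
  E → positive

1. -16.365697, -123.697725
2. 40.570892, 136.332950
3. 47.530883, -100.056450
4. -58.630867, 30.471150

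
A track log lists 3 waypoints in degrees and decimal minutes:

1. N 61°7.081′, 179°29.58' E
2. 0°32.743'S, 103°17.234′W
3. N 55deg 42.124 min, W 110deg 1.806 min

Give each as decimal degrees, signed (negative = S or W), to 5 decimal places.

1. 61.11802, 179.49300
2. -0.54572, -103.28723
3. 55.70207, -110.03010

Point 1:
  Lat: 61 + 7.081/60 = 61.118017
  N ⇒ keep positive
  Lon: 179 + 29.58/60 = 179.493000
  E → positive
Point 2:
  φ: 0 + 32.743/60 = 0.545717
  S ⇒ negate
  Lon: 103 + 17.234/60 = 103.287233
  W → negative
Point 3:
  Lat: 42.124′ = 0.702067°; total 55.702067
  N ⇒ keep positive
  Longitude: 1.806′ = 0.030100°; total 110.030100
  W → negative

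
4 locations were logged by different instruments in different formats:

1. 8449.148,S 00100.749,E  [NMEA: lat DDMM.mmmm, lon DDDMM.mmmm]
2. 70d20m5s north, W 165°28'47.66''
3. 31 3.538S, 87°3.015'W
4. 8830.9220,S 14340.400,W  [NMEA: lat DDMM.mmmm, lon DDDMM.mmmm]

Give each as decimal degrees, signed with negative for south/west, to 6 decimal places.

1. -84.819133, 1.012483
2. 70.334722, -165.479906
3. -31.058967, -87.050250
4. -88.515367, -143.673333

Point 1:
  Latitude: degrees = first 2 digits = 84, minutes = 49.148; 84 + 49.148/60 = 84.8191333
  S → negative
  Lon: degrees = first 3 digits = 1, minutes = 0.749; 1 + 0.749/60 = 1.0124833
  E → positive
Point 2:
  Lat: 70 + 20/60 + 5/3600 = 70.3347222
  N ⇒ keep positive
  λ: 28′ + 47.66″ = 28.79433′; 165 + 28.79433/60 = 165.4799056
  W ⇒ negate
Point 3:
  φ: 3.538′ = 0.058967°; total 31.0589667
  hemisphere S, so the sign is −
  Longitude: 3.015′ = 0.050250°; total 87.0502500
  W ⇒ negate
Point 4:
  φ: degrees = first 2 digits = 88, minutes = 30.922; 88 + 30.922/60 = 88.5153667
  S ⇒ negate
  λ: split at 3 digits → 143° and 40.4′; 143 + 40.4/60 = 143.6733333
  hemisphere W, so the sign is −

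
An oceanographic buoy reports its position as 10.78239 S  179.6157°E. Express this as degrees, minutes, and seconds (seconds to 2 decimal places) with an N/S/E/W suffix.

10°46′56.60″ S, 179°36′56.52″ E

Latitude: whole degrees 10; 46.94340′ → 46′ and 56.6040″
λ: whole degrees 179; 36.94200′ → 36′ and 56.5200″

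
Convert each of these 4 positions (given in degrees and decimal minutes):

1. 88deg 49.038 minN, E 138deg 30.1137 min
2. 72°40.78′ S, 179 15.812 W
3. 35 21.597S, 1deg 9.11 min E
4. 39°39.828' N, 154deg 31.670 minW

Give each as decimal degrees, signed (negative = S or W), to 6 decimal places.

Point 1:
  Latitude: 88 + 49.038/60 = 88.8173000
  N ⇒ keep positive
  Lon: 138 + 30.1137/60 = 138.5018950
  E ⇒ keep positive
Point 2:
  Latitude: 72 + 40.78/60 = 72.6796667
  hemisphere S, so the sign is −
  Lon: 15.812′ = 0.263533°; total 179.2635333
  W → negative
Point 3:
  φ: 35 + 21.597/60 = 35.3599500
  S → negative
  Lon: 1 + 9.11/60 = 1.1518333
  E ⇒ keep positive
Point 4:
  Lat: 39 + 39.828/60 = 39.6638000
  N → positive
  λ: 154 + 31.67/60 = 154.5278333
  W ⇒ negate

1. 88.817300, 138.501895
2. -72.679667, -179.263533
3. -35.359950, 1.151833
4. 39.663800, -154.527833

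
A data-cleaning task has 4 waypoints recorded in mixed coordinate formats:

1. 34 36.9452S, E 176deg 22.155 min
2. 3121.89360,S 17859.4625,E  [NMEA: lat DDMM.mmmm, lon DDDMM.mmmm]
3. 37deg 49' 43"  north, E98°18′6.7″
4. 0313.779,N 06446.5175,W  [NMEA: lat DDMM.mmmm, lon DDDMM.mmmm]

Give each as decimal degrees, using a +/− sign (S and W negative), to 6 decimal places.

1. -34.615753, 176.369250
2. -31.364893, 178.991042
3. 37.828611, 98.301861
4. 3.229650, -64.775292

Point 1:
  φ: 36.9452′ = 0.615753°; total 34.6157533
  hemisphere S, so the sign is −
  Longitude: 176 + 22.155/60 = 176.3692500
  E → positive
Point 2:
  φ: split at 2 digits → 31° and 21.8936′; 31 + 21.8936/60 = 31.3648933
  S → negative
  Longitude: split at 3 digits → 178° and 59.4625′; 178 + 59.4625/60 = 178.9910417
  E → positive
Point 3:
  Latitude: 37° + 49/60 + 43/3600 = 37 + 0.816667 + 0.011944 = 37.8286111
  N ⇒ keep positive
  Lon: 98° + 18/60 + 6.7/3600 = 98 + 0.300000 + 0.001861 = 98.3018611
  E ⇒ keep positive
Point 4:
  Latitude: split at 2 digits → 03° and 13.779′; 3 + 13.779/60 = 3.2296500
  N ⇒ keep positive
  Lon: degrees = first 3 digits = 64, minutes = 46.5175; 64 + 46.5175/60 = 64.7752917
  hemisphere W, so the sign is −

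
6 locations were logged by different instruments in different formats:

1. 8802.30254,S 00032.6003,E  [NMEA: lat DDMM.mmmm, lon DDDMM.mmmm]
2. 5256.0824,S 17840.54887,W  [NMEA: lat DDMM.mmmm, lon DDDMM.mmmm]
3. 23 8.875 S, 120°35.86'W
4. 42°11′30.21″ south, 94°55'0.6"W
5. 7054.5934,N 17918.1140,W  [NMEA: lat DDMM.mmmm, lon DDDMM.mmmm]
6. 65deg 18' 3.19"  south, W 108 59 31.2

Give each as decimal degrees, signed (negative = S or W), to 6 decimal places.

1. -88.038376, 0.543338
2. -52.934707, -178.675815
3. -23.147917, -120.597667
4. -42.191725, -94.916833
5. 70.909890, -179.301900
6. -65.300886, -108.992000

Point 1:
  φ: degrees = first 2 digits = 88, minutes = 2.30254; 88 + 2.30254/60 = 88.0383757
  hemisphere S, so the sign is −
  Longitude: split at 3 digits → 000° and 32.6003′; 0 + 32.6003/60 = 0.5433383
  E → positive
Point 2:
  φ: degrees = first 2 digits = 52, minutes = 56.0824; 52 + 56.0824/60 = 52.9347067
  S → negative
  Longitude: degrees = first 3 digits = 178, minutes = 40.54887; 178 + 40.54887/60 = 178.6758145
  hemisphere W, so the sign is −
Point 3:
  Latitude: 8.875′ = 0.147917°; total 23.1479167
  S ⇒ negate
  λ: 120 + 35.86/60 = 120.5976667
  W ⇒ negate
Point 4:
  Latitude: 42 + 11/60 + 30.21/3600 = 42.1917250
  S → negative
  Longitude: 94 + 55/60 + 0.6/3600 = 94.9168333
  W → negative
Point 5:
  φ: split at 2 digits → 70° and 54.5934′; 70 + 54.5934/60 = 70.9098900
  N ⇒ keep positive
  Longitude: split at 3 digits → 179° and 18.114′; 179 + 18.114/60 = 179.3019000
  W ⇒ negate
Point 6:
  Lat: 65 + 18/60 + 3.19/3600 = 65.3008861
  S → negative
  Longitude: 59′ + 31.2″ = 59.52000′; 108 + 59.52000/60 = 108.9920000
  W → negative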